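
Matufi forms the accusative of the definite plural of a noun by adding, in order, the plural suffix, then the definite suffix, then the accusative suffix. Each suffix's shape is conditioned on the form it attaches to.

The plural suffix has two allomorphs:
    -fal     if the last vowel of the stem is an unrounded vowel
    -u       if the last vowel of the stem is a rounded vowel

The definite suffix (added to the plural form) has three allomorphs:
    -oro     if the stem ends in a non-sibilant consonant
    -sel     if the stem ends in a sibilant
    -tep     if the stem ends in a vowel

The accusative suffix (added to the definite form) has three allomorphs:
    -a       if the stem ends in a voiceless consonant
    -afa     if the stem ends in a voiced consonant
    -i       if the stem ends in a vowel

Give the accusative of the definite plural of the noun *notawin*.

notawinfaloroi

*notawin*: last vowel = /i/, an unrounded vowel → -fal → *notawinfal*.
The final sound of the plural form *notawinfal* is /l/, which is a non-sibilant consonant, so the definite suffix is -oro, giving *notawinfaloro*.
The definite form *notawinfaloro*: final sound = /o/, a vowel → -i → *notawinfaloroi*.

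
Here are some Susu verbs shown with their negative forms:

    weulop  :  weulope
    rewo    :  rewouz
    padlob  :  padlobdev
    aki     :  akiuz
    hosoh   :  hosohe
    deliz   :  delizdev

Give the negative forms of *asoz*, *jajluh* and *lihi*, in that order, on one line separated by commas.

The suffix is conditioned by the final sound: -e when the stem ends in a voiceless consonant (*weulop*, *hosoh*); -dev when the stem ends in a voiced consonant (*padlob*, *deliz*); -uz when the stem ends in a vowel (*rewo*, *aki*).
*asoz* — final sound /z/ (a voiced consonant) → -dev → *asozdev*.
*jajluh* — final sound /h/ (a voiceless consonant) → -e → *jajluhe*.
The final sound of *lihi* is /i/, which is a vowel, so the suffix is -uz, giving *lihiuz*.

asozdev, jajluhe, lihiuz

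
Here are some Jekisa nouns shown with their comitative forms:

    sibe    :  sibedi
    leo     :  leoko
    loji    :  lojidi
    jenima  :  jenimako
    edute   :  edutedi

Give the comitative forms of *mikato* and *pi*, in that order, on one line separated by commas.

The suffix is conditioned by the last vowel: -di when the last vowel of the stem is a front vowel (*sibe*, *loji*, *edute*); -ko when the last vowel of the stem is a back vowel (*leo*, *jenima*).
The last vowel of *mikato* is /o/, which is a back vowel, so the suffix is -ko, giving *mikatoko*.
The last vowel of *pi* is /i/, which is a front vowel, so the suffix is -di, giving *pidi*.

mikatoko, pidi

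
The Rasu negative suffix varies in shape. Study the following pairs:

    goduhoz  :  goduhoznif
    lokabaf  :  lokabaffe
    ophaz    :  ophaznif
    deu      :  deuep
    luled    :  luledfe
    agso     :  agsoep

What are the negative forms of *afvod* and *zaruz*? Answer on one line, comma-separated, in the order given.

afvodfe, zaruznif

The suffix is conditioned by the final sound: -nif when the stem ends in a sibilant (*goduhoz*, *ophaz*); -fe when the stem ends in a non-sibilant consonant (*lokabaf*, *luled*); -ep when the stem ends in a vowel (*deu*, *agso*).
*afvod* — final sound /d/ (a non-sibilant consonant) → -fe → *afvodfe*.
*zaruz* — final sound /z/ (a sibilant) → -nif → *zaruznif*.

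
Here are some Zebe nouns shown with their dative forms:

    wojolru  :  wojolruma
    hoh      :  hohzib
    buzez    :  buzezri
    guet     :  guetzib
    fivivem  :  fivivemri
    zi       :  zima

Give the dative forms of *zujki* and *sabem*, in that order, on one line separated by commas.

zujkima, sabemri

Looking at the final sound of each stem: -zib when the stem ends in a voiceless consonant (*hoh*, *guet*); -ri when the stem ends in a voiced consonant (*buzez*, *fivivem*); -ma when the stem ends in a vowel (*wojolru*, *zi*).
Since the final sound of *zujki* is /i/ (a vowel), it takes -ma, giving *zujkima*.
*sabem*: final sound = /m/, a voiced consonant → -ri → *sabemri*.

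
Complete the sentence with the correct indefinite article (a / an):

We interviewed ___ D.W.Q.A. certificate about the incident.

a

The indefinite article is chosen by the initial *sound* of the following word, not its spelling.
The initialism *D.W.Q.A.* is read letter by letter; the first letter, D, is pronounced /diː/, which begins with a consonant sound.
So the article is *a*: We interviewed a D.W.Q.A. certificate about the incident.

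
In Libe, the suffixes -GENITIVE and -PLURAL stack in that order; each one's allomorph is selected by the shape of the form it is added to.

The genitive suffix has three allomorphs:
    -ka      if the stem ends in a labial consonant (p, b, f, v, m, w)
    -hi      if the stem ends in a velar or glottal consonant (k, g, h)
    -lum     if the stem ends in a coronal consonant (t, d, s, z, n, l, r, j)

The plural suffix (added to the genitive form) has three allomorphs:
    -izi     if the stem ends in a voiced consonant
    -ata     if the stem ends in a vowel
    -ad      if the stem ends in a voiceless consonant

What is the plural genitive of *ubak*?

ubakhiata

The final consonant of *ubak* is /k/, which is velar/glottal, so the genitive suffix is -hi, giving *ubakhi*.
Since the final sound of the genitive form *ubakhi* is /i/ (a vowel), it takes -ata, giving *ubakhiata*.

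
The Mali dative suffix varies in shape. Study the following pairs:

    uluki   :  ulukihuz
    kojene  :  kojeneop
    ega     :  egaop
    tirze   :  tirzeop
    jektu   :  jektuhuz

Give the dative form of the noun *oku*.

The suffix is conditioned by the last vowel: -huz when the last vowel of the stem is a high vowel (*uluki*, *jektu*); -op when the last vowel of the stem is a non-high vowel (*kojene*, *ega*, *tirze*).
*oku*: last vowel = /u/, a high vowel → -huz → *okuhuz*.

okuhuz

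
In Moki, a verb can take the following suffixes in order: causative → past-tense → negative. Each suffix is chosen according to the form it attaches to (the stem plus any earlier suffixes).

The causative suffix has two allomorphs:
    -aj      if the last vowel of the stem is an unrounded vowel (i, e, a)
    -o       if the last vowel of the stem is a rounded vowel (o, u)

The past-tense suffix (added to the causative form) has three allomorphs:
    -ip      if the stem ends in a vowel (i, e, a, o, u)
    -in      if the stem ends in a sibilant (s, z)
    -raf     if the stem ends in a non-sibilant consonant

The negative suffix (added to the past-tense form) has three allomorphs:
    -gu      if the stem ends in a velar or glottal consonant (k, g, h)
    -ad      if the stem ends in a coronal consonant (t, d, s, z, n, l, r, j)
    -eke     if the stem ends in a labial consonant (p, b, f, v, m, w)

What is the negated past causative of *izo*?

izooipeke

*izo*: last vowel = /o/, a rounded vowel → -o → *izoo*.
The final sound of the causative form *izoo* is /o/, which is a vowel, so the past-tense suffix is -ip, giving *izooip*.
Since the final consonant of the past-tense form *izooip* is /p/ (labial), it takes -eke, giving *izooipeke*.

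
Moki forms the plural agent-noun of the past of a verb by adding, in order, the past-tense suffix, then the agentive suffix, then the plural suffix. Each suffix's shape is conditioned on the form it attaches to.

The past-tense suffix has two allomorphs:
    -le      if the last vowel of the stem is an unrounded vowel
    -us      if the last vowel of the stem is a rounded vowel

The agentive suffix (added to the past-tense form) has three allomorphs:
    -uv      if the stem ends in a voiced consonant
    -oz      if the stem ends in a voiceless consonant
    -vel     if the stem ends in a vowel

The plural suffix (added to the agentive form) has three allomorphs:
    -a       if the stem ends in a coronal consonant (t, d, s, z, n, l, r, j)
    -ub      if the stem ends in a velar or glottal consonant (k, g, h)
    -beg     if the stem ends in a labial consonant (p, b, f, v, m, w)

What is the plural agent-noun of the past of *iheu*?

iheuusoza

Since the last vowel of *iheu* is /u/ (a rounded vowel), it takes -us, giving *iheuus*.
Since the final sound of the past-tense form *iheuus* is /s/ (a voiceless consonant), it takes -oz, giving *iheuusoz*.
The agentive form *iheuusoz*: final consonant = /z/, coronal → -a → *iheuusoza*.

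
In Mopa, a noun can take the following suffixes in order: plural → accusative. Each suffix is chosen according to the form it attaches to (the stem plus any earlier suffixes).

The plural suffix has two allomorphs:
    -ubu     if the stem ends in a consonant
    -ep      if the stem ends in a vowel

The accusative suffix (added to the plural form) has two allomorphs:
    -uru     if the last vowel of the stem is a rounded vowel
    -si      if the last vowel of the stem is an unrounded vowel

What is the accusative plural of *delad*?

deladubuuru

*delad*: final sound = /d/, a consonant → -ubu → *deladubu*.
The plural form *deladubu*: last vowel = /u/, a rounded vowel → -uru → *deladubuuru*.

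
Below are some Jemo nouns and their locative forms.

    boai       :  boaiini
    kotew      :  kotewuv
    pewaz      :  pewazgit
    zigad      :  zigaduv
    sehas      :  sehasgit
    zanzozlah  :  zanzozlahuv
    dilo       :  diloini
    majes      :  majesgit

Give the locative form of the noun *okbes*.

Looking at the final sound of each stem: -git when the stem ends in a sibilant (*pewaz*, *sehas*, *majes*); -uv when the stem ends in a non-sibilant consonant (*kotew*, *zigad*, *zanzozlah*); -ini when the stem ends in a vowel (*boai*, *dilo*).
*okbes*: final sound = /s/, a sibilant → -git → *okbesgit*.

okbesgit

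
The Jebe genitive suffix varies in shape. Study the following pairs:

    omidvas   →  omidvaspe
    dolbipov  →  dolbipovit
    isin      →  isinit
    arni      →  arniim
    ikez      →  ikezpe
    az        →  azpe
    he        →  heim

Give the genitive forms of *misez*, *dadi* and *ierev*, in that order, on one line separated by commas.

The pattern is sibilance of the final sound: -pe when the stem ends in a sibilant (*omidvas*, *ikez*, *az*); -it when the stem ends in a non-sibilant consonant (*dolbipov*, *isin*); -im when the stem ends in a vowel (*arni*, *he*).
Since the final sound of *misez* is /z/ (a sibilant), it takes -pe, giving *misezpe*.
*dadi*: final sound = /i/, a vowel → -im → *dadiim*.
*ierev*: final sound = /v/, a non-sibilant consonant → -it → *ierevit*.

misezpe, dadiim, ierevit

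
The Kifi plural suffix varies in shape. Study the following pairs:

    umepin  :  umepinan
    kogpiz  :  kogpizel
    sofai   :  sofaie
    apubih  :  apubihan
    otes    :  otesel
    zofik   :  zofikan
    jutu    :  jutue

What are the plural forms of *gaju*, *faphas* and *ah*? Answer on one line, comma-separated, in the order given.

gajue, faphasel, ahan

The alternation tracks the final sound of the stem — -el when the stem ends in a sibilant (*kogpiz*, *otes*); -an when the stem ends in a non-sibilant consonant (*umepin*, *apubih*, *zofik*); -e when the stem ends in a vowel (*sofai*, *jutu*).
The final sound of *gaju* is /u/, which is a vowel, so the suffix is -e, giving *gajue*.
*faphas*: final sound = /s/, a sibilant → -el → *faphasel*.
Since the final sound of *ah* is /h/ (a non-sibilant consonant), it takes -an, giving *ahan*.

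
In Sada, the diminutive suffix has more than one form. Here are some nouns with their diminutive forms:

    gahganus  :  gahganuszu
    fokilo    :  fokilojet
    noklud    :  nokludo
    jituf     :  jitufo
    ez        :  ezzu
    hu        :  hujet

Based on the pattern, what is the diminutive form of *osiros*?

The alternation tracks the final sound of the stem — -zu when the stem ends in a sibilant (*gahganus*, *ez*); -o when the stem ends in a non-sibilant consonant (*noklud*, *jituf*); -jet when the stem ends in a vowel (*fokilo*, *hu*).
*osiros* — final sound /s/ (a sibilant) → -zu → *osiroszu*.

osiroszu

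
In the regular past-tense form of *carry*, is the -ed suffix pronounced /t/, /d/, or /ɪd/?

The stem *carry* ends in a voiced sound other than /d/.
The -ed suffix is realized as /ɪd/ after /t, d/; as /t/ after other voiceless consonants; and as /d/ after other voiced sounds.
So -ed on *carry* is pronounced /d/.

/d/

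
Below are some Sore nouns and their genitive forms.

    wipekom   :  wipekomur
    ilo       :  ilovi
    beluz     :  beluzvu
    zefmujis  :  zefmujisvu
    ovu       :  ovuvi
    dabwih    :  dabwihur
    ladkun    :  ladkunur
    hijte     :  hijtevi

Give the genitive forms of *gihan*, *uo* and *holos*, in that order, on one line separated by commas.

gihanur, uovi, holosvu

Looking at the final sound of each stem: -vu when the stem ends in a sibilant (*beluz*, *zefmujis*); -ur when the stem ends in a non-sibilant consonant (*wipekom*, *dabwih*, *ladkun*); -vi when the stem ends in a vowel (*ilo*, *ovu*, *hijte*).
*gihan*: final sound = /n/, a non-sibilant consonant → -ur → *gihanur*.
*uo*: final sound = /o/, a vowel → -vi → *uovi*.
*holos*: final sound = /s/, a sibilant → -vu → *holosvu*.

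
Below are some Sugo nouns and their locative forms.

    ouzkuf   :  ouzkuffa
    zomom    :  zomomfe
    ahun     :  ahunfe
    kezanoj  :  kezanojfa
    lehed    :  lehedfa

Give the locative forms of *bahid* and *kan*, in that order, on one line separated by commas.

The pattern is nasality of the final consonant: -fe when the stem ends in a nasal (*zomom*, *ahun*); -fa when the stem ends in a non-nasal consonant (*ouzkuf*, *kezanoj*, *lehed*).
*bahid* — final consonant /d/ (non-nasal) → -fa → *bahidfa*.
*kan* — final consonant /n/ (a nasal) → -fe → *kanfe*.

bahidfa, kanfe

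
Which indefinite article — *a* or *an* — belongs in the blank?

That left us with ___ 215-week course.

a

The indefinite article is chosen by the initial *sound* of the following word, not its spelling.
The number *215* is spoken "two hundred …", beginning with /tuː/ — a consonant sound.
So the article is *a*: That left us with a 215-week course.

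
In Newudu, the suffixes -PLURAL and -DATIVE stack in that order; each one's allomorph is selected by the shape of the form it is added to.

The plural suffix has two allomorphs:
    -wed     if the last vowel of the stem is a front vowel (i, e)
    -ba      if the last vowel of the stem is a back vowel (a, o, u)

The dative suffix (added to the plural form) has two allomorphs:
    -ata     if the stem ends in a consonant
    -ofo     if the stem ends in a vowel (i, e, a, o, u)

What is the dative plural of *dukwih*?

Since the last vowel of *dukwih* is /i/ (a front vowel), it takes -wed, giving *dukwihwed*.
The final sound of the plural form *dukwihwed* is /d/, which is a consonant, so the dative suffix is -ata, giving *dukwihwedata*.

dukwihwedata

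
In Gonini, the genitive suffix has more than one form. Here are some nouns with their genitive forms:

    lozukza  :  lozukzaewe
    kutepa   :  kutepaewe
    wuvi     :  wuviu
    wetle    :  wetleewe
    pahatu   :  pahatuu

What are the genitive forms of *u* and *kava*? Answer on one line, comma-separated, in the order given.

Looking at the last vowel of each stem: -u when the last vowel of the stem is a high vowel (*wuvi*, *pahatu*); -ewe when the last vowel of the stem is a non-high vowel (*lozukza*, *kutepa*, *wetle*).
The last vowel of *u* is /u/, which is a high vowel, so the suffix is -u, giving *uu*.
The last vowel of *kava* is /a/, which is a non-high vowel, so the suffix is -ewe, giving *kavaewe*.

uu, kavaewe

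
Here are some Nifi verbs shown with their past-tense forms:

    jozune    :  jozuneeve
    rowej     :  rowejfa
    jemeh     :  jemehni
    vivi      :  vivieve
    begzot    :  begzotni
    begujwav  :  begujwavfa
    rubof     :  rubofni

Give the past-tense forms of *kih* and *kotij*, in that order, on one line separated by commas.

The alternation tracks the final sound of the stem — -ni when the stem ends in a voiceless consonant (*jemeh*, *begzot*, *rubof*); -fa when the stem ends in a voiced consonant (*rowej*, *begujwav*); -eve when the stem ends in a vowel (*jozune*, *vivi*).
The final sound of *kih* is /h/, which is a voiceless consonant, so the suffix is -ni, giving *kihni*.
The final sound of *kotij* is /j/, which is a voiced consonant, so the suffix is -fa, giving *kotijfa*.

kihni, kotijfa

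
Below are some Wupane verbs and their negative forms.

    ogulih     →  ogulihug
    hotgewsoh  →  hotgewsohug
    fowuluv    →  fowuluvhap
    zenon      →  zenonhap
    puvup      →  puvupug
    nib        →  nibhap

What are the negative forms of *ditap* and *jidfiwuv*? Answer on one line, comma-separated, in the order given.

The alternation tracks the final consonant of the stem — -ug when the stem ends in a voiceless consonant (*ogulih*, *hotgewsoh*, *puvup*); -hap when the stem ends in a voiced consonant (*fowuluv*, *zenon*, *nib*).
*ditap*: final consonant = /p/, voiceless → -ug → *ditapug*.
*jidfiwuv*: final consonant = /v/, voiced → -hap → *jidfiwuvhap*.

ditapug, jidfiwuvhap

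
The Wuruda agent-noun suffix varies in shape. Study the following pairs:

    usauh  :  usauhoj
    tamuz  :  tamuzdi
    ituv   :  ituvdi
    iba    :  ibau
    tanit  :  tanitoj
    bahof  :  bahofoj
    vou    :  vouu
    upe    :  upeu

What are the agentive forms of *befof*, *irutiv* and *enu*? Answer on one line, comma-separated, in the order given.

befofoj, irutivdi, enuu

The alternation tracks the final sound of the stem — -oj when the stem ends in a voiceless consonant (*usauh*, *tanit*, *bahof*); -di when the stem ends in a voiced consonant (*tamuz*, *ituv*); -u when the stem ends in a vowel (*iba*, *vou*, *upe*).
The final sound of *befof* is /f/, which is a voiceless consonant, so the suffix is -oj, giving *befofoj*.
*irutiv* — final sound /v/ (a voiced consonant) → -di → *irutivdi*.
*enu*: final sound = /u/, a vowel → -u → *enuu*.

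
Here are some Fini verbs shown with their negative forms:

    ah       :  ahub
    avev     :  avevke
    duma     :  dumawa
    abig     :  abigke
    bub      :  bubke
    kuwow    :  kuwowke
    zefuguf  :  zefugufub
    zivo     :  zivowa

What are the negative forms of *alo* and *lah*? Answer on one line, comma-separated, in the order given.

alowa, lahub

Looking at the final sound of each stem: -ub when the stem ends in a voiceless consonant (*ah*, *zefuguf*); -ke when the stem ends in a voiced consonant (*avev*, *abig*, *bub*, *kuwow*); -wa when the stem ends in a vowel (*duma*, *zivo*).
Since the final sound of *alo* is /o/ (a vowel), it takes -wa, giving *alowa*.
Since the final sound of *lah* is /h/ (a voiceless consonant), it takes -ub, giving *lahub*.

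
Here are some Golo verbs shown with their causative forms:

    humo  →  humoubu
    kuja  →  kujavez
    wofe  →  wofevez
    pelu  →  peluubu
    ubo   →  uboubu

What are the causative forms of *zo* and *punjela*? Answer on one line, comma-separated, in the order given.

zoubu, punjelavez

The suffix is conditioned by the last vowel: -ubu when the last vowel of the stem is a rounded vowel (*humo*, *pelu*, *ubo*); -vez when the last vowel of the stem is an unrounded vowel (*kuja*, *wofe*).
The last vowel of *zo* is /o/, which is a rounded vowel, so the suffix is -ubu, giving *zoubu*.
*punjela* — last vowel /a/ (an unrounded vowel) → -vez → *punjelavez*.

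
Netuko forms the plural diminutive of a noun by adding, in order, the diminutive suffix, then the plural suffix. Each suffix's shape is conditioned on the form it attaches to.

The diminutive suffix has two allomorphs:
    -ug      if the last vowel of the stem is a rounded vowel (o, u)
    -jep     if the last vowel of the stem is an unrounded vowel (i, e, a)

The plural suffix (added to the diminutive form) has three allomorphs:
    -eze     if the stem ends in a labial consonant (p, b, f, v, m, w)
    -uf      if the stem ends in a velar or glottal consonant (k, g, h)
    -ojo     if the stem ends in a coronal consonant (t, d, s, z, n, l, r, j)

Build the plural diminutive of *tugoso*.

tugosouguf

The last vowel of *tugoso* is /o/, which is a rounded vowel, so the diminutive suffix is -ug, giving *tugosoug*.
The final consonant of the diminutive form *tugosoug* is /g/, which is velar/glottal, so the plural suffix is -uf, giving *tugosouguf*.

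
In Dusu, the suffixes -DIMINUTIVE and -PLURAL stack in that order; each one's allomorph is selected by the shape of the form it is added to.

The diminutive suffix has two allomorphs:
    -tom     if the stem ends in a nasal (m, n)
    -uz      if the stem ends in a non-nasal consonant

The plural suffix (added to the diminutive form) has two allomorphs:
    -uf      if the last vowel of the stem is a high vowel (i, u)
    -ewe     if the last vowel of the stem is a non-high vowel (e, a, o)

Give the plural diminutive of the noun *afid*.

*afid* — final consonant /d/ (non-nasal) → -uz → *afiduz*.
Since the last vowel of the diminutive form *afiduz* is /u/ (a high vowel), it takes -uf, giving *afiduzuf*.

afiduzuf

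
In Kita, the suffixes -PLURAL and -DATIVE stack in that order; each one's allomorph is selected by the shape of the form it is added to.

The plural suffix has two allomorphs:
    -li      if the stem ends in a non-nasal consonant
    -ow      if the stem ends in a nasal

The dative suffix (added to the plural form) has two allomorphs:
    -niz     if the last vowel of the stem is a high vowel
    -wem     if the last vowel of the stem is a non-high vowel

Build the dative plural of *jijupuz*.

jijupuzliniz

*jijupuz*: final consonant = /z/, non-nasal → -li → *jijupuzli*.
Since the last vowel of the plural form *jijupuzli* is /i/ (a high vowel), it takes -niz, giving *jijupuzliniz*.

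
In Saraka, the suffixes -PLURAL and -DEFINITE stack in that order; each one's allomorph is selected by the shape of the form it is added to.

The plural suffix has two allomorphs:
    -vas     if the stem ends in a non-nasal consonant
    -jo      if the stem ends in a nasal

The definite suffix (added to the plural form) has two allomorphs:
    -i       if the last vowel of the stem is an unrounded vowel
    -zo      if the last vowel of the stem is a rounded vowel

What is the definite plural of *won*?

Since the final consonant of *won* is /n/ (a nasal), it takes -jo, giving *wonjo*.
The plural form *wonjo*: last vowel = /o/, a rounded vowel → -zo → *wonjozo*.

wonjozo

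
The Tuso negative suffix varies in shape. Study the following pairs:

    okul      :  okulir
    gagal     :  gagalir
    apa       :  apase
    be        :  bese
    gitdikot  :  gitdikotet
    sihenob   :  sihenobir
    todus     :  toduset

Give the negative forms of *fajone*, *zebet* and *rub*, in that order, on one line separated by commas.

The suffix is conditioned by the final sound: -et when the stem ends in a voiceless consonant (*gitdikot*, *todus*); -ir when the stem ends in a voiced consonant (*okul*, *gagal*, *sihenob*); -se when the stem ends in a vowel (*apa*, *be*).
*fajone*: final sound = /e/, a vowel → -se → *fajonese*.
*zebet*: final sound = /t/, a voiceless consonant → -et → *zebetet*.
Since the final sound of *rub* is /b/ (a voiced consonant), it takes -ir, giving *rubir*.

fajonese, zebetet, rubir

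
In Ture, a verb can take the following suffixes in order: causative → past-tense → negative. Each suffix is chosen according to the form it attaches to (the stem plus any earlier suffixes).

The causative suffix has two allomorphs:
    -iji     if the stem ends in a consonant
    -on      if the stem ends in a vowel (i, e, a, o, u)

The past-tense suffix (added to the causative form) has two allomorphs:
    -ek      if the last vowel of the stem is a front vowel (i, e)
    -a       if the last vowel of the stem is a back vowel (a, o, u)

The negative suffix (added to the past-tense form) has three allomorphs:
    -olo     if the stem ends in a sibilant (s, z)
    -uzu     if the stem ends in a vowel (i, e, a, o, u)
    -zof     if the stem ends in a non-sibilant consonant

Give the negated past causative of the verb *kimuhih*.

The final sound of *kimuhih* is /h/, which is a consonant, so the causative suffix is -iji, giving *kimuhihiji*.
Since the last vowel of the causative form *kimuhihiji* is /i/ (a front vowel), it takes -ek, giving *kimuhihijiek*.
The past-tense form *kimuhihijiek* — final sound /k/ (a non-sibilant consonant) → -zof → *kimuhihijiekzof*.

kimuhihijiekzof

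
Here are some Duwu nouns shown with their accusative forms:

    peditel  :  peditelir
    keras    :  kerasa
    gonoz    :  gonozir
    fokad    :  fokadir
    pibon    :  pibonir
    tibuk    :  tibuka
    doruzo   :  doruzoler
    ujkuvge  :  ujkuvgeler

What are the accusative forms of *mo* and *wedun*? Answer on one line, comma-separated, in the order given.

Looking at the final sound of each stem: -a when the stem ends in a voiceless consonant (*keras*, *tibuk*); -ir when the stem ends in a voiced consonant (*peditel*, *gonoz*, *fokad*, *pibon*); -ler when the stem ends in a vowel (*doruzo*, *ujkuvge*).
The final sound of *mo* is /o/, which is a vowel, so the suffix is -ler, giving *moler*.
*wedun*: final sound = /n/, a voiced consonant → -ir → *wedunir*.

moler, wedunir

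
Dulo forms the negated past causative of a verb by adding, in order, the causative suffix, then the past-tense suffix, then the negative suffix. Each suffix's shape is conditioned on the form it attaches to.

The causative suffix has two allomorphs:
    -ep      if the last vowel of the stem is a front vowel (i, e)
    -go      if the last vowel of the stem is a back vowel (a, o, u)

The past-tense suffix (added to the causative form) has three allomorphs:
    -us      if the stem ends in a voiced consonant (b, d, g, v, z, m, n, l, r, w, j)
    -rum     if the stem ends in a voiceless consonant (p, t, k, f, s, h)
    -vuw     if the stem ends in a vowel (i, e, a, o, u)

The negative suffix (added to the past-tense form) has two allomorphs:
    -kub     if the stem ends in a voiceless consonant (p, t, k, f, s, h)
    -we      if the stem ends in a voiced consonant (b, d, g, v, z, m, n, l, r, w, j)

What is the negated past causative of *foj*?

fojgovuwwe

The last vowel of *foj* is /o/, which is a back vowel, so the causative suffix is -go, giving *fojgo*.
The causative form *fojgo* — final sound /o/ (a vowel) → -vuw → *fojgovuw*.
Since the final consonant of the past-tense form *fojgovuw* is /w/ (voiced), it takes -we, giving *fojgovuwwe*.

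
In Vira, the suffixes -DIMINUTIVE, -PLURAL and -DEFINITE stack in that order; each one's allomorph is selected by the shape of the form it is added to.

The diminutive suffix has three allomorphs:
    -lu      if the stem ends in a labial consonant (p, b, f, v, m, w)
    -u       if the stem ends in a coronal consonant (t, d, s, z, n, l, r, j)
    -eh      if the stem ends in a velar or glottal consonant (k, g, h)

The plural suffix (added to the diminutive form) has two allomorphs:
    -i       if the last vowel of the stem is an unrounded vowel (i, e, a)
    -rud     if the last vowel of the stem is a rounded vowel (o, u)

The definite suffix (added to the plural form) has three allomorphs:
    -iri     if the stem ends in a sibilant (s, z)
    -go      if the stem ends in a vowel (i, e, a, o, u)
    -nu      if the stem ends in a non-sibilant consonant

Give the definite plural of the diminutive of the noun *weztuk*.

*weztuk* — final consonant /k/ (velar/glottal) → -eh → *weztukeh*.
The diminutive form *weztukeh* — last vowel /e/ (an unrounded vowel) → -i → *weztukehi*.
Since the final sound of the plural form *weztukehi* is /i/ (a vowel), it takes -go, giving *weztukehigo*.

weztukehigo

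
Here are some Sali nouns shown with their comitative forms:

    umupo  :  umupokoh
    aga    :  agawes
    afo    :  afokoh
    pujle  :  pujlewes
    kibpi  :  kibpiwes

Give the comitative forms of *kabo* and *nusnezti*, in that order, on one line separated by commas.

The suffix is conditioned by the last vowel: -koh when the last vowel of the stem is a rounded vowel (*umupo*, *afo*); -wes when the last vowel of the stem is an unrounded vowel (*aga*, *pujle*, *kibpi*).
Since the last vowel of *kabo* is /o/ (a rounded vowel), it takes -koh, giving *kabokoh*.
*nusnezti*: last vowel = /i/, an unrounded vowel → -wes → *nusneztiwes*.

kabokoh, nusneztiwes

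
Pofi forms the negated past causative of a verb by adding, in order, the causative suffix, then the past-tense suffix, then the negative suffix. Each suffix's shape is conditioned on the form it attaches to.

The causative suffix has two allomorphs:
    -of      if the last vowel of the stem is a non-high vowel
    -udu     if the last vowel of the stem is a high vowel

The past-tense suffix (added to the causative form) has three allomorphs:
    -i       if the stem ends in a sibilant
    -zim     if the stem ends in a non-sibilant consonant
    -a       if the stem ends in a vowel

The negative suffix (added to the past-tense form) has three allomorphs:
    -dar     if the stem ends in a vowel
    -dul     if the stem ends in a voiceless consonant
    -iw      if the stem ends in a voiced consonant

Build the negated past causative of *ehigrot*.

*ehigrot* — last vowel /o/ (a non-high vowel) → -of → *ehigrotof*.
The causative form *ehigrotof*: final sound = /f/, a non-sibilant consonant → -zim → *ehigrotofzim*.
The past-tense form *ehigrotofzim*: final sound = /m/, a voiced consonant → -iw → *ehigrotofzimiw*.

ehigrotofzimiw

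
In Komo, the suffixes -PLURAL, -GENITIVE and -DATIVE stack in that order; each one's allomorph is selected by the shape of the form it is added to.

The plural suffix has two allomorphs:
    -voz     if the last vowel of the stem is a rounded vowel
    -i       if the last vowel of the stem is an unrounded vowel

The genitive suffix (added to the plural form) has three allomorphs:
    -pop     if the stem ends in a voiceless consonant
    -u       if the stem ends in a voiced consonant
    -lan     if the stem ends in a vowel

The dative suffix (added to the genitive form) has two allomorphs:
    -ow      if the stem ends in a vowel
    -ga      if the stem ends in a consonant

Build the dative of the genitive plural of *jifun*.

jifunvozuow

Since the last vowel of *jifun* is /u/ (a rounded vowel), it takes -voz, giving *jifunvoz*.
Since the final sound of the plural form *jifunvoz* is /z/ (a voiced consonant), it takes -u, giving *jifunvozu*.
Since the final sound of the genitive form *jifunvozu* is /u/ (a vowel), it takes -ow, giving *jifunvozuow*.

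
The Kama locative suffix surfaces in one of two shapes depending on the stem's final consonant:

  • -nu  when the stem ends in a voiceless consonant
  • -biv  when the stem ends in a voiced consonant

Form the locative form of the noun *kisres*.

kisresnu

*kisres* — final consonant /s/ (voiceless) → -nu → *kisresnu*.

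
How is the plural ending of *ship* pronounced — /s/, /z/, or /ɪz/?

The stem *ship* ends in a voiceless non-sibilant consonant.
The plural suffix surfaces as /ɪz/ after sibilants, /s/ after other voiceless consonants, and /z/ after other voiced sounds.
So the plural -s on *ship* is pronounced /s/.

/s/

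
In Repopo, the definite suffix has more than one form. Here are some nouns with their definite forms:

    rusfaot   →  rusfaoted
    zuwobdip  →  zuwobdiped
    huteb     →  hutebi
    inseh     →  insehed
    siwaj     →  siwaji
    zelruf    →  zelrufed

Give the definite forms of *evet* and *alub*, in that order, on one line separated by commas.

eveted, alubi

The pattern is voicing of the final consonant: -ed when the stem ends in a voiceless consonant (*rusfaot*, *zuwobdip*, *inseh*, *zelruf*); -i when the stem ends in a voiced consonant (*huteb*, *siwaj*).
Since the final consonant of *evet* is /t/ (voiceless), it takes -ed, giving *eveted*.
*alub*: final consonant = /b/, voiced → -i → *alubi*.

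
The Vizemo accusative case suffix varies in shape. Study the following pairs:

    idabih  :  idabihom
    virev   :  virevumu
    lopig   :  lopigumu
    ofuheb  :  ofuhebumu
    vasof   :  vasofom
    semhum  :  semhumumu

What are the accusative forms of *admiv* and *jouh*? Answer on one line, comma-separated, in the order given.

admivumu, jouhom

Looking at the final consonant of each stem: -om when the stem ends in a voiceless consonant (*idabih*, *vasof*); -umu when the stem ends in a voiced consonant (*virev*, *lopig*, *ofuheb*, *semhum*).
Since the final consonant of *admiv* is /v/ (voiced), it takes -umu, giving *admivumu*.
*jouh*: final consonant = /h/, voiceless → -om → *jouhom*.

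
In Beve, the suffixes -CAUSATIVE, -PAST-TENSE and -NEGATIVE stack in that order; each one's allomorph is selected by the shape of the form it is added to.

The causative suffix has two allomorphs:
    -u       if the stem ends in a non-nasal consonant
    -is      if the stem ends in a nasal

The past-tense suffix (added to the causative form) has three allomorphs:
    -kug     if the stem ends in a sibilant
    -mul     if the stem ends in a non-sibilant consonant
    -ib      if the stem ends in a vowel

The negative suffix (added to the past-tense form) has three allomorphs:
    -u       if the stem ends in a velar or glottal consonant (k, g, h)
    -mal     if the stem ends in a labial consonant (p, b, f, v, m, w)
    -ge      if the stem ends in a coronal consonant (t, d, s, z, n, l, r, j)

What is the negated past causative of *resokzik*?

resokzikuibmal

*resokzik*: final consonant = /k/, non-nasal → -u → *resokziku*.
The final sound of the causative form *resokziku* is /u/, which is a vowel, so the past-tense suffix is -ib, giving *resokzikuib*.
The past-tense form *resokzikuib*: final consonant = /b/, labial → -mal → *resokzikuibmal*.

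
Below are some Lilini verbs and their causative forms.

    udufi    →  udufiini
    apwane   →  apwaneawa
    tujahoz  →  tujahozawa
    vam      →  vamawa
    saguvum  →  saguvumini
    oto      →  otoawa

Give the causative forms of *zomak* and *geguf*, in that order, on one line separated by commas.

The suffix is conditioned by the last vowel: -ini when the last vowel of the stem is a high vowel (*udufi*, *saguvum*); -awa when the last vowel of the stem is a non-high vowel (*apwane*, *tujahoz*, *vam*, *oto*).
*zomak*: last vowel = /a/, a non-high vowel → -awa → *zomakawa*.
*geguf* — last vowel /u/ (a high vowel) → -ini → *gegufini*.

zomakawa, gegufini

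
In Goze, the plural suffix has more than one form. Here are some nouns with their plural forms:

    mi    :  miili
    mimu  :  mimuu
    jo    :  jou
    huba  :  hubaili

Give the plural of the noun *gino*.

ginou

The pattern is rounding harmony: -u when the last vowel of the stem is a rounded vowel (*mimu*, *jo*); -ili when the last vowel of the stem is an unrounded vowel (*mi*, *huba*).
Since the last vowel of *gino* is /o/ (a rounded vowel), it takes -u, giving *ginou*.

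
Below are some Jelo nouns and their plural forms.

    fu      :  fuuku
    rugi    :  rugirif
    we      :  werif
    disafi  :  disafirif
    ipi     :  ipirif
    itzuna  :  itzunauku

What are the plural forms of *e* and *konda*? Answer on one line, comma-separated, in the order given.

erif, kondauku

Looking at the last vowel of each stem: -rif when the last vowel of the stem is a front vowel (*rugi*, *we*, *disafi*, *ipi*); -uku when the last vowel of the stem is a back vowel (*fu*, *itzuna*).
Since the last vowel of *e* is /e/ (a front vowel), it takes -rif, giving *erif*.
*konda*: last vowel = /a/, a back vowel → -uku → *kondauku*.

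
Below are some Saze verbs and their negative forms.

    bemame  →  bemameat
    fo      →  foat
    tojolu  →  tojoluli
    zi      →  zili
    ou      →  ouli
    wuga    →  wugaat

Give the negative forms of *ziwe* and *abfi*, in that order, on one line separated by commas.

ziweat, abfili

The pattern is height harmony: -li when the last vowel of the stem is a high vowel (*tojolu*, *zi*, *ou*); -at when the last vowel of the stem is a non-high vowel (*bemame*, *fo*, *wuga*).
*ziwe* — last vowel /e/ (a non-high vowel) → -at → *ziweat*.
*abfi* — last vowel /i/ (a high vowel) → -li → *abfili*.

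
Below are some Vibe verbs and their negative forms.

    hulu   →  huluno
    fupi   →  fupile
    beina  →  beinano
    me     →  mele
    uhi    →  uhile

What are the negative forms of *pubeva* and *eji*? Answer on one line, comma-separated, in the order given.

pubevano, ejile

The alternation tracks the last vowel of the stem — -le when the last vowel of the stem is a front vowel (*fupi*, *me*, *uhi*); -no when the last vowel of the stem is a back vowel (*hulu*, *beina*).
*pubeva*: last vowel = /a/, a back vowel → -no → *pubevano*.
*eji* — last vowel /i/ (a front vowel) → -le → *ejile*.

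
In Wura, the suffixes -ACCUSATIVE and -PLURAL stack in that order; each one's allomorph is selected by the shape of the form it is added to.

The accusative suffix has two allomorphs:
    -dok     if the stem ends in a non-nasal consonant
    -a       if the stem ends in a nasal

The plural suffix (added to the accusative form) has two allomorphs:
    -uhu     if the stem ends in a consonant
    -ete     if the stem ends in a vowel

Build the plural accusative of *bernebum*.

*bernebum*: final consonant = /m/, a nasal → -a → *bernebuma*.
The accusative form *bernebuma* — final sound /a/ (a vowel) → -ete → *bernebumaete*.

bernebumaete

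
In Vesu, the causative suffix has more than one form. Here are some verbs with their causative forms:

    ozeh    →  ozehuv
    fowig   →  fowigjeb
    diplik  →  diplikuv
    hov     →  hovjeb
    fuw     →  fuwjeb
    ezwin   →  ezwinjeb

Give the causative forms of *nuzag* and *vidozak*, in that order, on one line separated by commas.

nuzagjeb, vidozakuv

The pattern is voicing of the final consonant: -uv when the stem ends in a voiceless consonant (*ozeh*, *diplik*); -jeb when the stem ends in a voiced consonant (*fowig*, *hov*, *fuw*, *ezwin*).
*nuzag* — final consonant /g/ (voiced) → -jeb → *nuzagjeb*.
Since the final consonant of *vidozak* is /k/ (voiceless), it takes -uv, giving *vidozakuv*.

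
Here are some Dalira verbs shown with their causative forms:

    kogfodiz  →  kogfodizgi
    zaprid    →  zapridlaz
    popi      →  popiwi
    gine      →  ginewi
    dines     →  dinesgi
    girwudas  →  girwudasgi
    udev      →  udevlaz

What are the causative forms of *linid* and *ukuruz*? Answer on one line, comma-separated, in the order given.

linidlaz, ukuruzgi

The pattern is sibilance of the final sound: -gi when the stem ends in a sibilant (*kogfodiz*, *dines*, *girwudas*); -laz when the stem ends in a non-sibilant consonant (*zaprid*, *udev*); -wi when the stem ends in a vowel (*popi*, *gine*).
*linid* — final sound /d/ (a non-sibilant consonant) → -laz → *linidlaz*.
*ukuruz* — final sound /z/ (a sibilant) → -gi → *ukuruzgi*.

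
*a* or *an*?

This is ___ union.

a

The indefinite article is chosen by the initial *sound* of the following word, not its spelling.
*union* begins with the sound /juː/ (u pronounced /juː/) — a consonant sound.
So the article is *a*: This is a union.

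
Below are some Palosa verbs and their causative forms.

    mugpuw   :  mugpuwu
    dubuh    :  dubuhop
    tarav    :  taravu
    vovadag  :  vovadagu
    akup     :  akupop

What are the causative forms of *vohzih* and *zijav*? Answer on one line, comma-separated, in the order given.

Looking at the final consonant of each stem: -op when the stem ends in a voiceless consonant (*dubuh*, *akup*); -u when the stem ends in a voiced consonant (*mugpuw*, *tarav*, *vovadag*).
*vohzih* — final consonant /h/ (voiceless) → -op → *vohzihop*.
*zijav* — final consonant /v/ (voiced) → -u → *zijavu*.

vohzihop, zijavu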